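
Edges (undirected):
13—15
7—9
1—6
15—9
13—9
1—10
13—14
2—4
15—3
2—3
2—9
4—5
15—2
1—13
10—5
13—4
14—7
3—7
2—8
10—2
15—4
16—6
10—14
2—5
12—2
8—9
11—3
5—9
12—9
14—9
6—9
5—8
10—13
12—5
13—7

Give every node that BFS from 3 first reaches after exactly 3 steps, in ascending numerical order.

1, 6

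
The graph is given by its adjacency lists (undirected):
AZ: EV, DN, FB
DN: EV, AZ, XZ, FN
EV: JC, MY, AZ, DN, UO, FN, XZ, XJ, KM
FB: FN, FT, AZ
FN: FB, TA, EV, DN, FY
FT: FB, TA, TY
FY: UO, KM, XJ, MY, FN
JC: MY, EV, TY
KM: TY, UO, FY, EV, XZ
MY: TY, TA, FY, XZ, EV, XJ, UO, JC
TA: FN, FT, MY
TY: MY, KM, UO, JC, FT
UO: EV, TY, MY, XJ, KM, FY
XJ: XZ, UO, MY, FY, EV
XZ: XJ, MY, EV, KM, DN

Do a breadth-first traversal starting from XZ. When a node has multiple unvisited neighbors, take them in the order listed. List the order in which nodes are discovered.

Visit XZ; enqueue XJ, MY, EV, KM, DN → queue [XJ, MY, EV, KM, DN]
Visit XJ; enqueue UO, FY → queue [MY, EV, KM, DN, UO, FY]
Visit MY; enqueue TY, TA, JC → queue [EV, KM, DN, UO, FY, TY, TA, JC]
Visit EV; enqueue AZ, FN → queue [KM, DN, UO, FY, TY, TA, JC, AZ, FN]
Visit KM → queue [DN, UO, FY, TY, TA, JC, AZ, FN]
Visit DN → queue [UO, FY, TY, TA, JC, AZ, FN]
Visit UO → queue [FY, TY, TA, JC, AZ, FN]
Visit FY → queue [TY, TA, JC, AZ, FN]
Visit TY; enqueue FT → queue [TA, JC, AZ, FN, FT]
Visit TA → queue [JC, AZ, FN, FT]
Visit JC → queue [AZ, FN, FT]
Visit AZ; enqueue FB → queue [FN, FT, FB]
Visit FN → queue [FT, FB]
Visit FT → queue [FB]
Visit FB → queue []

XZ, XJ, MY, EV, KM, DN, UO, FY, TY, TA, JC, AZ, FN, FT, FB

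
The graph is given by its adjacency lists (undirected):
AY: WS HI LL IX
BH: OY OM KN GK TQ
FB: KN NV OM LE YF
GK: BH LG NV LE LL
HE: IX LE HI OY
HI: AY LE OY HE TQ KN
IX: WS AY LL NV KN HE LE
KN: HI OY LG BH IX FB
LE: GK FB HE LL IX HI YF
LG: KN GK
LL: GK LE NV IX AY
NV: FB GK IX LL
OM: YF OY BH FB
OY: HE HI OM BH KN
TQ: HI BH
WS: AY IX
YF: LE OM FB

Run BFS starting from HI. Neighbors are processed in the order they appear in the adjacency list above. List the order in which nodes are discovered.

HI → AY → LE → OY → HE → TQ → KN → WS → LL → IX → GK → FB → YF → OM → BH → LG → NV

Visit HI; enqueue AY, LE, OY, HE, TQ, KN → queue [AY, LE, OY, HE, TQ, KN]
Visit AY; enqueue WS, LL, IX → queue [LE, OY, HE, TQ, KN, WS, LL, IX]
Visit LE; enqueue GK, FB, YF → queue [OY, HE, TQ, KN, WS, LL, IX, GK, FB, YF]
Visit OY; enqueue OM, BH → queue [HE, TQ, KN, WS, LL, IX, GK, FB, YF, OM, BH]
Visit HE → queue [TQ, KN, WS, LL, IX, GK, FB, YF, OM, BH]
Visit TQ → queue [KN, WS, LL, IX, GK, FB, YF, OM, BH]
Visit KN; enqueue LG → queue [WS, LL, IX, GK, FB, YF, OM, BH, LG]
Visit WS → queue [LL, IX, GK, FB, YF, OM, BH, LG]
Visit LL; enqueue NV → queue [IX, GK, FB, YF, OM, BH, LG, NV]
Visit IX → queue [GK, FB, YF, OM, BH, LG, NV]
Visit GK → queue [FB, YF, OM, BH, LG, NV]
Visit FB → queue [YF, OM, BH, LG, NV]
Visit YF → queue [OM, BH, LG, NV]
Visit OM → queue [BH, LG, NV]
Visit BH → queue [LG, NV]
Visit LG → queue [NV]
Visit NV → queue []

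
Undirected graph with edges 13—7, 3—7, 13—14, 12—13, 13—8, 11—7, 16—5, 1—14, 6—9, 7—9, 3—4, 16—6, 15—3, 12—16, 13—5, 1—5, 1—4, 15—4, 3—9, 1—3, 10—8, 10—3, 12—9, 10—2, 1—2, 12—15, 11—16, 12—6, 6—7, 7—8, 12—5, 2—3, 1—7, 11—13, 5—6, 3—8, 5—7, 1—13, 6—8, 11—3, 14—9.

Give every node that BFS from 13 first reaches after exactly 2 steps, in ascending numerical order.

2, 3, 4, 6, 9, 10, 15, 16

Level 0: 13
Level 1: 1, 5, 7, 8, 11, 12, 14
Level 2: 2, 3, 4, 6, 9, 10, 15, 16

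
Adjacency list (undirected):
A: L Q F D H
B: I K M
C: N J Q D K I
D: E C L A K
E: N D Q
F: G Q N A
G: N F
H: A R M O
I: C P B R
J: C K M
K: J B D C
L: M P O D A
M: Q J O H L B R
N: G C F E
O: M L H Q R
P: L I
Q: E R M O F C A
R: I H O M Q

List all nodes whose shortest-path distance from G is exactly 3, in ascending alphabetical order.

Level 0: G
Level 1: F, N
Level 2: A, C, E, Q
Level 3: D, H, I, J, K, L, M, O, R
Level 4: B, P

D, H, I, J, K, L, M, O, R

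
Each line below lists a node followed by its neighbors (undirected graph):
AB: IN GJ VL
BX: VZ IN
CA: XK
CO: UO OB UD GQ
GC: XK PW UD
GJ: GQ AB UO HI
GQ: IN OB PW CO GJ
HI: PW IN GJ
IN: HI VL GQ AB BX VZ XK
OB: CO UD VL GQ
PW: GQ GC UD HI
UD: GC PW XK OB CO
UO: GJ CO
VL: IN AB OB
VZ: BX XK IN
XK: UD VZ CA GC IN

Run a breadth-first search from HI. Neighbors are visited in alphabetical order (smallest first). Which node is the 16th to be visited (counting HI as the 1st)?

CA

Visit HI; enqueue GJ, IN, PW → queue [GJ, IN, PW]
Visit GJ; enqueue AB, GQ, UO → queue [IN, PW, AB, GQ, UO]
Visit IN; enqueue BX, VL, VZ, XK → queue [PW, AB, GQ, UO, BX, VL, VZ, XK]
Visit PW; enqueue GC, UD → queue [AB, GQ, UO, BX, VL, VZ, XK, GC, UD]
Visit AB → queue [GQ, UO, BX, VL, VZ, XK, GC, UD]
Visit GQ; enqueue CO, OB → queue [UO, BX, VL, VZ, XK, GC, UD, CO, OB]
Visit UO → queue [BX, VL, VZ, XK, GC, UD, CO, OB]
Visit BX → queue [VL, VZ, XK, GC, UD, CO, OB]
Visit VL → queue [VZ, XK, GC, UD, CO, OB]
Visit VZ → queue [XK, GC, UD, CO, OB]
Visit XK; enqueue CA → queue [GC, UD, CO, OB, CA]
Visit GC → queue [UD, CO, OB, CA]
Visit UD → queue [CO, OB, CA]
Visit CO → queue [OB, CA]
Visit OB → queue [CA]
Visit CA → queue []

Visit order: HI, GJ, IN, PW, AB, GQ, UO, BX, VL, VZ, XK, GC, UD, CO, OB, CA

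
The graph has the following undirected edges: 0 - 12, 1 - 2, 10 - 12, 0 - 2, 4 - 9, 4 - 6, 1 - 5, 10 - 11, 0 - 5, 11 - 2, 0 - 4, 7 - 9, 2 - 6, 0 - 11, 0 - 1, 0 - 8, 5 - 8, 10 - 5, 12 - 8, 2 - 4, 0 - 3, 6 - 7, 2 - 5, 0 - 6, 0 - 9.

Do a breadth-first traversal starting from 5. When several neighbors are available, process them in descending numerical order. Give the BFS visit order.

5 10 8 2 1 0 12 11 6 4 9 3 7

Visit 5; enqueue 10, 8, 2, 1, 0 → queue [10, 8, 2, 1, 0]
Visit 10; enqueue 12, 11 → queue [8, 2, 1, 0, 12, 11]
Visit 8 → queue [2, 1, 0, 12, 11]
Visit 2; enqueue 6, 4 → queue [1, 0, 12, 11, 6, 4]
Visit 1 → queue [0, 12, 11, 6, 4]
Visit 0; enqueue 9, 3 → queue [12, 11, 6, 4, 9, 3]
Visit 12 → queue [11, 6, 4, 9, 3]
Visit 11 → queue [6, 4, 9, 3]
Visit 6; enqueue 7 → queue [4, 9, 3, 7]
Visit 4 → queue [9, 3, 7]
Visit 9 → queue [3, 7]
Visit 3 → queue [7]
Visit 7 → queue []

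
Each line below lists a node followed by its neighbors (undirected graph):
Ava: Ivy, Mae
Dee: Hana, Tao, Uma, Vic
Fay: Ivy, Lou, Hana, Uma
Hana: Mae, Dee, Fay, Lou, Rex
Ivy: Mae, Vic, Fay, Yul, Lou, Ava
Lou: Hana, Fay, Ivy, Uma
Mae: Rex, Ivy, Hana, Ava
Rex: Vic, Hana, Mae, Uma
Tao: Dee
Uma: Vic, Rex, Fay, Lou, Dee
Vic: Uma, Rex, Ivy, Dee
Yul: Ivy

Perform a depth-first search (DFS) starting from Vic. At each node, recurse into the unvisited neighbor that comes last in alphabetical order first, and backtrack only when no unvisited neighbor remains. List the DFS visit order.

Visit Vic
Vic → Uma
Uma → Rex
Rex → Mae
Mae → Ivy
Ivy → Yul
Ivy → Lou
Lou → Hana
Hana → Fay
Hana → Dee
Dee → Tao
Ivy → Ava

Vic → Uma → Rex → Mae → Ivy → Yul → Lou → Hana → Fay → Dee → Tao → Ava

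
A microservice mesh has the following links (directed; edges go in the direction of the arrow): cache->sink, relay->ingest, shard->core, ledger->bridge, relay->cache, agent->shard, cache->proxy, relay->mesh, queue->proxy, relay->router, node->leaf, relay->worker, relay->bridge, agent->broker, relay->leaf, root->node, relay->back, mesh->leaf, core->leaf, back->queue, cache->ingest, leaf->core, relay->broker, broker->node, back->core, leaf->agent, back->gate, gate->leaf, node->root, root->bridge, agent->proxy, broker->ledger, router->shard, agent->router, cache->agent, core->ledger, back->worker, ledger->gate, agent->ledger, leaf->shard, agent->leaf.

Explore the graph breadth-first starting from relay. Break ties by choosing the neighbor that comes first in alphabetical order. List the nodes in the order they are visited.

Visit relay; enqueue back, bridge, broker, cache, ingest, leaf, mesh, router, worker → queue [back, bridge, broker, cache, ingest, leaf, mesh, router, worker]
Visit back; enqueue core, gate, queue → queue [bridge, broker, cache, ingest, leaf, mesh, router, worker, core, gate, queue]
Visit bridge → queue [broker, cache, ingest, leaf, mesh, router, worker, core, gate, queue]
Visit broker; enqueue ledger, node → queue [cache, ingest, leaf, mesh, router, worker, core, gate, queue, ledger, node]
Visit cache; enqueue agent, proxy, sink → queue [ingest, leaf, mesh, router, worker, core, gate, queue, ledger, node, agent, proxy, sink]
Visit ingest → queue [leaf, mesh, router, worker, core, gate, queue, ledger, node, agent, proxy, sink]
Visit leaf; enqueue shard → queue [mesh, router, worker, core, gate, queue, ledger, node, agent, proxy, sink, shard]
Visit mesh → queue [router, worker, core, gate, queue, ledger, node, agent, proxy, sink, shard]
Visit router → queue [worker, core, gate, queue, ledger, node, agent, proxy, sink, shard]
Visit worker → queue [core, gate, queue, ledger, node, agent, proxy, sink, shard]
Visit core → queue [gate, queue, ledger, node, agent, proxy, sink, shard]
Visit gate → queue [queue, ledger, node, agent, proxy, sink, shard]
Visit queue → queue [ledger, node, agent, proxy, sink, shard]
Visit ledger → queue [node, agent, proxy, sink, shard]
Visit node; enqueue root → queue [agent, proxy, sink, shard, root]
Visit agent → queue [proxy, sink, shard, root]
Visit proxy → queue [sink, shard, root]
Visit sink → queue [shard, root]
Visit shard → queue [root]
Visit root → queue []

relay, back, bridge, broker, cache, ingest, leaf, mesh, router, worker, core, gate, queue, ledger, node, agent, proxy, sink, shard, root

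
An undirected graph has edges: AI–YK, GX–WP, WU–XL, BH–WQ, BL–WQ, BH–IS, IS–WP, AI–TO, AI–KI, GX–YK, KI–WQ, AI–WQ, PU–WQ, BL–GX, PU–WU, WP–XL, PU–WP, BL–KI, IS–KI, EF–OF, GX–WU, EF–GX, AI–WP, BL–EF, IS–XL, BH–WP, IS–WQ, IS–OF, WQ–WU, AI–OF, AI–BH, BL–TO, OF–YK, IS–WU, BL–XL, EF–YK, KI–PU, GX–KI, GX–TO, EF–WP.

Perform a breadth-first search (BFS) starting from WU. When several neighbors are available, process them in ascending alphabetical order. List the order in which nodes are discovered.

WU, GX, IS, PU, WQ, XL, BL, EF, KI, TO, WP, YK, BH, OF, AI

Visit WU; enqueue GX, IS, PU, WQ, XL → queue [GX, IS, PU, WQ, XL]
Visit GX; enqueue BL, EF, KI, TO, WP, YK → queue [IS, PU, WQ, XL, BL, EF, KI, TO, WP, YK]
Visit IS; enqueue BH, OF → queue [PU, WQ, XL, BL, EF, KI, TO, WP, YK, BH, OF]
Visit PU → queue [WQ, XL, BL, EF, KI, TO, WP, YK, BH, OF]
Visit WQ; enqueue AI → queue [XL, BL, EF, KI, TO, WP, YK, BH, OF, AI]
Visit XL → queue [BL, EF, KI, TO, WP, YK, BH, OF, AI]
Visit BL → queue [EF, KI, TO, WP, YK, BH, OF, AI]
Visit EF → queue [KI, TO, WP, YK, BH, OF, AI]
Visit KI → queue [TO, WP, YK, BH, OF, AI]
Visit TO → queue [WP, YK, BH, OF, AI]
Visit WP → queue [YK, BH, OF, AI]
Visit YK → queue [BH, OF, AI]
Visit BH → queue [OF, AI]
Visit OF → queue [AI]
Visit AI → queue []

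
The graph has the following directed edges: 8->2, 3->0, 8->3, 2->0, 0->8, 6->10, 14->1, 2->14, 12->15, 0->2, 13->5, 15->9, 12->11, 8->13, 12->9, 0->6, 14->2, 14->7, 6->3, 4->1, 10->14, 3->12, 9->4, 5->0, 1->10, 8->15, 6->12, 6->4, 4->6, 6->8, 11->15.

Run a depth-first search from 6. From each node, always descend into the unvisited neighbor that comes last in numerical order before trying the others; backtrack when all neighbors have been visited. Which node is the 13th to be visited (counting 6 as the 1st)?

Visit 6
6 → 12
12 → 15
15 → 9
9 → 4
4 → 1
1 → 10
10 → 14
14 → 7
14 → 2
2 → 0
0 → 8
8 → 13
13 → 5
8 → 3
12 → 11

Visit order: 6, 12, 15, 9, 4, 1, 10, 14, 7, 2, 0, 8, 13, 5, 3, 11

13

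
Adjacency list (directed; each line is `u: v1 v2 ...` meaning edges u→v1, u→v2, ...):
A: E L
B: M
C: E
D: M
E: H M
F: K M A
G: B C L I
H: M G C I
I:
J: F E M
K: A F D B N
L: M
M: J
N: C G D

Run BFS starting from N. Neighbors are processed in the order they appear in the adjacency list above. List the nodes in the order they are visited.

N, C, G, D, E, B, L, I, M, H, J, F, K, A

Visit N; enqueue C, G, D → queue [C, G, D]
Visit C; enqueue E → queue [G, D, E]
Visit G; enqueue B, L, I → queue [D, E, B, L, I]
Visit D; enqueue M → queue [E, B, L, I, M]
Visit E; enqueue H → queue [B, L, I, M, H]
Visit B → queue [L, I, M, H]
Visit L → queue [I, M, H]
Visit I → queue [M, H]
Visit M; enqueue J → queue [H, J]
Visit H → queue [J]
Visit J; enqueue F → queue [F]
Visit F; enqueue K, A → queue [K, A]
Visit K → queue [A]
Visit A → queue []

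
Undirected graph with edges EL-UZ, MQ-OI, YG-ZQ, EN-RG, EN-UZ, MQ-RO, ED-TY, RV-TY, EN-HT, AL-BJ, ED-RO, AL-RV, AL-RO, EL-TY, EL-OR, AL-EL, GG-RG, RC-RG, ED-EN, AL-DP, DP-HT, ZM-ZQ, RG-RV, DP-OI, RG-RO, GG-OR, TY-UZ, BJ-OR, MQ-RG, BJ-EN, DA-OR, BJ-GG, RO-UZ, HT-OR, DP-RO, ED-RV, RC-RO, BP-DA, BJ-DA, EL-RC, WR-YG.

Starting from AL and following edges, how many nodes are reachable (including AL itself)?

19

BFS from AL visits: AL, BJ, DP, EL, RO, RV, DA, EN, GG, OR, HT, OI, RC, TY, UZ, ED, MQ, RG, BP
Reachable nodes: 19 of 23 total.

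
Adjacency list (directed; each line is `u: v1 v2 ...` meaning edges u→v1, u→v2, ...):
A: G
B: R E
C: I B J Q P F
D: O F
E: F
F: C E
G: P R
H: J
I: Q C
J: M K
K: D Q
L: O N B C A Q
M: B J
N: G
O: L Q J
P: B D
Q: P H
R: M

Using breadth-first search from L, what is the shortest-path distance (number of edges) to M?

3

Level 0: L
Level 1: A, B, C, N, O, Q
Level 2: E, F, G, H, I, J, P, R
Level 3: D, K, M
M first appears at level 3.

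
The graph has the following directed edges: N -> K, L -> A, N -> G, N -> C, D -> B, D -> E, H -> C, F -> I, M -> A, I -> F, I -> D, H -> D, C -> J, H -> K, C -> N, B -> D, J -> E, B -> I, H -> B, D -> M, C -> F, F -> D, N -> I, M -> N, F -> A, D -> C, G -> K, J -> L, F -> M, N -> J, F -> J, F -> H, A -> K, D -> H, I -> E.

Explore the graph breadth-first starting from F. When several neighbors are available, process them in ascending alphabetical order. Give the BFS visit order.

F, A, D, H, I, J, M, K, B, C, E, L, N, G

Visit F; enqueue A, D, H, I, J, M → queue [A, D, H, I, J, M]
Visit A; enqueue K → queue [D, H, I, J, M, K]
Visit D; enqueue B, C, E → queue [H, I, J, M, K, B, C, E]
Visit H → queue [I, J, M, K, B, C, E]
Visit I → queue [J, M, K, B, C, E]
Visit J; enqueue L → queue [M, K, B, C, E, L]
Visit M; enqueue N → queue [K, B, C, E, L, N]
Visit K → queue [B, C, E, L, N]
Visit B → queue [C, E, L, N]
Visit C → queue [E, L, N]
Visit E → queue [L, N]
Visit L → queue [N]
Visit N; enqueue G → queue [G]
Visit G → queue []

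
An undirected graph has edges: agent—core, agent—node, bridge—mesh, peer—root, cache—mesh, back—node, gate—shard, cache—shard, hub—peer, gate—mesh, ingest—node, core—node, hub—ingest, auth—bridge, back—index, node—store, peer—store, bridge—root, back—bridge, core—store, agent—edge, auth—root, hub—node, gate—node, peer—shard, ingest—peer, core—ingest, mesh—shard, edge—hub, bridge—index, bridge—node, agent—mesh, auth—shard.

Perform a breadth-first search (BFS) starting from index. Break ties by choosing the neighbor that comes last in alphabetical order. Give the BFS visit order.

Visit index; enqueue bridge, back → queue [bridge, back]
Visit bridge; enqueue root, node, mesh, auth → queue [back, root, node, mesh, auth]
Visit back → queue [root, node, mesh, auth]
Visit root; enqueue peer → queue [node, mesh, auth, peer]
Visit node; enqueue store, ingest, hub, gate, core, agent → queue [mesh, auth, peer, store, ingest, hub, gate, core, agent]
Visit mesh; enqueue shard, cache → queue [auth, peer, store, ingest, hub, gate, core, agent, shard, cache]
Visit auth → queue [peer, store, ingest, hub, gate, core, agent, shard, cache]
Visit peer → queue [store, ingest, hub, gate, core, agent, shard, cache]
Visit store → queue [ingest, hub, gate, core, agent, shard, cache]
Visit ingest → queue [hub, gate, core, agent, shard, cache]
Visit hub; enqueue edge → queue [gate, core, agent, shard, cache, edge]
Visit gate → queue [core, agent, shard, cache, edge]
Visit core → queue [agent, shard, cache, edge]
Visit agent → queue [shard, cache, edge]
Visit shard → queue [cache, edge]
Visit cache → queue [edge]
Visit edge → queue []

index, bridge, back, root, node, mesh, auth, peer, store, ingest, hub, gate, core, agent, shard, cache, edge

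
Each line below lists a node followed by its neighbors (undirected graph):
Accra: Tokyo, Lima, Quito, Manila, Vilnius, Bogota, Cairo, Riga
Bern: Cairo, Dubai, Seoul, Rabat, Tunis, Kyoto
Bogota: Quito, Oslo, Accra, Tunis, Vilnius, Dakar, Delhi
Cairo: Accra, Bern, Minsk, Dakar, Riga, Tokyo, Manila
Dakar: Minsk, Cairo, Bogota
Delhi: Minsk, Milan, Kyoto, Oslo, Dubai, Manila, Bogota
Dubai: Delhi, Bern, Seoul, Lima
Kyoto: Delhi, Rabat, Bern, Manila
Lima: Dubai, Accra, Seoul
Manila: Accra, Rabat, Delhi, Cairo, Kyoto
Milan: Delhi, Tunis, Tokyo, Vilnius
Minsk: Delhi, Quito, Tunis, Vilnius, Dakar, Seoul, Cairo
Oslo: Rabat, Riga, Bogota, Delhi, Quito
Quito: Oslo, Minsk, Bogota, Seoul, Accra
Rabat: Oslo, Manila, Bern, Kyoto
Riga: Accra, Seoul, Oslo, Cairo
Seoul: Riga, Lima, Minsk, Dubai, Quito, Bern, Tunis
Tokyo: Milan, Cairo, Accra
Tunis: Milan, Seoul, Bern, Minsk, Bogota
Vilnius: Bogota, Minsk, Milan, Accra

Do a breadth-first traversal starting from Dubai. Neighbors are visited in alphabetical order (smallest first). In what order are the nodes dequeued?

Dubai → Bern → Delhi → Lima → Seoul → Cairo → Kyoto → Rabat → Tunis → Bogota → Manila → Milan → Minsk → Oslo → Accra → Quito → Riga → Dakar → Tokyo → Vilnius

Visit Dubai; enqueue Bern, Delhi, Lima, Seoul → queue [Bern, Delhi, Lima, Seoul]
Visit Bern; enqueue Cairo, Kyoto, Rabat, Tunis → queue [Delhi, Lima, Seoul, Cairo, Kyoto, Rabat, Tunis]
Visit Delhi; enqueue Bogota, Manila, Milan, Minsk, Oslo → queue [Lima, Seoul, Cairo, Kyoto, Rabat, Tunis, Bogota, Manila, Milan, Minsk, Oslo]
Visit Lima; enqueue Accra → queue [Seoul, Cairo, Kyoto, Rabat, Tunis, Bogota, Manila, Milan, Minsk, Oslo, Accra]
Visit Seoul; enqueue Quito, Riga → queue [Cairo, Kyoto, Rabat, Tunis, Bogota, Manila, Milan, Minsk, Oslo, Accra, Quito, Riga]
Visit Cairo; enqueue Dakar, Tokyo → queue [Kyoto, Rabat, Tunis, Bogota, Manila, Milan, Minsk, Oslo, Accra, Quito, Riga, Dakar, Tokyo]
Visit Kyoto → queue [Rabat, Tunis, Bogota, Manila, Milan, Minsk, Oslo, Accra, Quito, Riga, Dakar, Tokyo]
Visit Rabat → queue [Tunis, Bogota, Manila, Milan, Minsk, Oslo, Accra, Quito, Riga, Dakar, Tokyo]
Visit Tunis → queue [Bogota, Manila, Milan, Minsk, Oslo, Accra, Quito, Riga, Dakar, Tokyo]
Visit Bogota; enqueue Vilnius → queue [Manila, Milan, Minsk, Oslo, Accra, Quito, Riga, Dakar, Tokyo, Vilnius]
Visit Manila → queue [Milan, Minsk, Oslo, Accra, Quito, Riga, Dakar, Tokyo, Vilnius]
Visit Milan → queue [Minsk, Oslo, Accra, Quito, Riga, Dakar, Tokyo, Vilnius]
Visit Minsk → queue [Oslo, Accra, Quito, Riga, Dakar, Tokyo, Vilnius]
Visit Oslo → queue [Accra, Quito, Riga, Dakar, Tokyo, Vilnius]
Visit Accra → queue [Quito, Riga, Dakar, Tokyo, Vilnius]
Visit Quito → queue [Riga, Dakar, Tokyo, Vilnius]
Visit Riga → queue [Dakar, Tokyo, Vilnius]
Visit Dakar → queue [Tokyo, Vilnius]
Visit Tokyo → queue [Vilnius]
Visit Vilnius → queue []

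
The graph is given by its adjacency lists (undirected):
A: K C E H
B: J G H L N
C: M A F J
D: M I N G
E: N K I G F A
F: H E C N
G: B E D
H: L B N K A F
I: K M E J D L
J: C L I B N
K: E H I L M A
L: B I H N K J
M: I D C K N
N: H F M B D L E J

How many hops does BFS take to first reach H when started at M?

2

Level 0: M
Level 1: C, D, I, K, N
Level 2: A, B, E, F, G, H, J, L
H first appears at level 2.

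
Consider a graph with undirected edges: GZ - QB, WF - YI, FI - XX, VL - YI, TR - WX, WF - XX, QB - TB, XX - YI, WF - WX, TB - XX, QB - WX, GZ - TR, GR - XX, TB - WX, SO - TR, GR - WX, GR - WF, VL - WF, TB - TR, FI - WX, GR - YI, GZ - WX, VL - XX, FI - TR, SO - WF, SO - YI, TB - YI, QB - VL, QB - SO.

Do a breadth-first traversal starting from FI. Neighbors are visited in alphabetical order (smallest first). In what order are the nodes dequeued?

Visit FI; enqueue TR, WX, XX → queue [TR, WX, XX]
Visit TR; enqueue GZ, SO, TB → queue [WX, XX, GZ, SO, TB]
Visit WX; enqueue GR, QB, WF → queue [XX, GZ, SO, TB, GR, QB, WF]
Visit XX; enqueue VL, YI → queue [GZ, SO, TB, GR, QB, WF, VL, YI]
Visit GZ → queue [SO, TB, GR, QB, WF, VL, YI]
Visit SO → queue [TB, GR, QB, WF, VL, YI]
Visit TB → queue [GR, QB, WF, VL, YI]
Visit GR → queue [QB, WF, VL, YI]
Visit QB → queue [WF, VL, YI]
Visit WF → queue [VL, YI]
Visit VL → queue [YI]
Visit YI → queue []

FI -> TR -> WX -> XX -> GZ -> SO -> TB -> GR -> QB -> WF -> VL -> YI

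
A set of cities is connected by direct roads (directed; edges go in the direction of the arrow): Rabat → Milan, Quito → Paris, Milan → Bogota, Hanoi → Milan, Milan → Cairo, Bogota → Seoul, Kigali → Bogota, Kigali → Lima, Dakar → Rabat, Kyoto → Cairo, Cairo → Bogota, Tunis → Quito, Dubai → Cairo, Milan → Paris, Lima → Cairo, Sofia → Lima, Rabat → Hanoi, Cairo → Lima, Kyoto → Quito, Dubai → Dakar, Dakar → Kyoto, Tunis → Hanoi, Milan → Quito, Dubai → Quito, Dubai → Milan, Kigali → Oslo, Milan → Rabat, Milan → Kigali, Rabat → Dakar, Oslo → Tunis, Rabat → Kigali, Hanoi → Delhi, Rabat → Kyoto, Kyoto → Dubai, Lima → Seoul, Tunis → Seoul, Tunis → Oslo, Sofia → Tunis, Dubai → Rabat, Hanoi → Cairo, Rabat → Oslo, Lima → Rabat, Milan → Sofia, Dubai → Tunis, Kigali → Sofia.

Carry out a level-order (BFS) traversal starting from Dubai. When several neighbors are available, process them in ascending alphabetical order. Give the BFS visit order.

Dubai → Cairo → Dakar → Milan → Quito → Rabat → Tunis → Bogota → Lima → Kyoto → Kigali → Paris → Sofia → Hanoi → Oslo → Seoul → Delhi

Visit Dubai; enqueue Cairo, Dakar, Milan, Quito, Rabat, Tunis → queue [Cairo, Dakar, Milan, Quito, Rabat, Tunis]
Visit Cairo; enqueue Bogota, Lima → queue [Dakar, Milan, Quito, Rabat, Tunis, Bogota, Lima]
Visit Dakar; enqueue Kyoto → queue [Milan, Quito, Rabat, Tunis, Bogota, Lima, Kyoto]
Visit Milan; enqueue Kigali, Paris, Sofia → queue [Quito, Rabat, Tunis, Bogota, Lima, Kyoto, Kigali, Paris, Sofia]
Visit Quito → queue [Rabat, Tunis, Bogota, Lima, Kyoto, Kigali, Paris, Sofia]
Visit Rabat; enqueue Hanoi, Oslo → queue [Tunis, Bogota, Lima, Kyoto, Kigali, Paris, Sofia, Hanoi, Oslo]
Visit Tunis; enqueue Seoul → queue [Bogota, Lima, Kyoto, Kigali, Paris, Sofia, Hanoi, Oslo, Seoul]
Visit Bogota → queue [Lima, Kyoto, Kigali, Paris, Sofia, Hanoi, Oslo, Seoul]
Visit Lima → queue [Kyoto, Kigali, Paris, Sofia, Hanoi, Oslo, Seoul]
Visit Kyoto → queue [Kigali, Paris, Sofia, Hanoi, Oslo, Seoul]
Visit Kigali → queue [Paris, Sofia, Hanoi, Oslo, Seoul]
Visit Paris → queue [Sofia, Hanoi, Oslo, Seoul]
Visit Sofia → queue [Hanoi, Oslo, Seoul]
Visit Hanoi; enqueue Delhi → queue [Oslo, Seoul, Delhi]
Visit Oslo → queue [Seoul, Delhi]
Visit Seoul → queue [Delhi]
Visit Delhi → queue []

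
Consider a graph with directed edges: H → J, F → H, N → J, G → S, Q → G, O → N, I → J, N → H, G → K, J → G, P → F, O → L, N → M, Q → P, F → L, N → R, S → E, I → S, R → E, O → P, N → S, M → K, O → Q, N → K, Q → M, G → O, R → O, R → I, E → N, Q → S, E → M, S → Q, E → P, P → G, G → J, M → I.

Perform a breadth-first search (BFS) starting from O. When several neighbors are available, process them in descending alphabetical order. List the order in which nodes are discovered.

O, Q, P, N, L, S, M, G, F, R, K, J, H, E, I

Visit O; enqueue Q, P, N, L → queue [Q, P, N, L]
Visit Q; enqueue S, M, G → queue [P, N, L, S, M, G]
Visit P; enqueue F → queue [N, L, S, M, G, F]
Visit N; enqueue R, K, J, H → queue [L, S, M, G, F, R, K, J, H]
Visit L → queue [S, M, G, F, R, K, J, H]
Visit S; enqueue E → queue [M, G, F, R, K, J, H, E]
Visit M; enqueue I → queue [G, F, R, K, J, H, E, I]
Visit G → queue [F, R, K, J, H, E, I]
Visit F → queue [R, K, J, H, E, I]
Visit R → queue [K, J, H, E, I]
Visit K → queue [J, H, E, I]
Visit J → queue [H, E, I]
Visit H → queue [E, I]
Visit E → queue [I]
Visit I → queue []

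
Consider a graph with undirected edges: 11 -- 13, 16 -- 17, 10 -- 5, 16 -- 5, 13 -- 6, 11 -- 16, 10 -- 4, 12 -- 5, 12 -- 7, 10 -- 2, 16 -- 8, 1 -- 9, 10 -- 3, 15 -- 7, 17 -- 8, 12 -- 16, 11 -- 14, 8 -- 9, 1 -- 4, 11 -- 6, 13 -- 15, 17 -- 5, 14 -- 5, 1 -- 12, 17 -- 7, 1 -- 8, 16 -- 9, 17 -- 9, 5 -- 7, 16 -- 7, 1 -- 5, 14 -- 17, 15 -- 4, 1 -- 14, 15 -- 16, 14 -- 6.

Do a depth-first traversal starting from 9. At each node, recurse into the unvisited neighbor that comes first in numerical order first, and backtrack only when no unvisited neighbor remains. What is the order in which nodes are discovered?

9, 1, 4, 10, 2, 3, 5, 7, 12, 16, 8, 17, 14, 6, 11, 13, 15

Visit 9
9 → 1
1 → 4
4 → 10
10 → 2
10 → 3
10 → 5
5 → 7
7 → 12
12 → 16
16 → 8
8 → 17
17 → 14
14 → 6
6 → 11
11 → 13
13 → 15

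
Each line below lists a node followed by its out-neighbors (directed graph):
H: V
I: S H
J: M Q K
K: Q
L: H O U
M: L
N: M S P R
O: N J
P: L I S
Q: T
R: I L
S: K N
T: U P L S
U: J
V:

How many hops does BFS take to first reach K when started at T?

2

Level 0: T
Level 1: L, P, S, U
Level 2: H, I, J, K, N, O
Level 3: M, Q, R, V
K first appears at level 2.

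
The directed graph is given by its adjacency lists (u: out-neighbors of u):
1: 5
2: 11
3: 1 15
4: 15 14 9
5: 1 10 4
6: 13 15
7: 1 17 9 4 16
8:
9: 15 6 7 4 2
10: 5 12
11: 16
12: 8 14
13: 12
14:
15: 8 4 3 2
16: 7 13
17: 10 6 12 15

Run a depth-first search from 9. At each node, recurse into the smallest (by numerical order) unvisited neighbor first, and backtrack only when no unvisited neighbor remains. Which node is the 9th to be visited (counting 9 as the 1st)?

Visit 9
9 → 2
2 → 11
11 → 16
16 → 7
7 → 1
1 → 5
5 → 4
4 → 14
4 → 15
15 → 3
15 → 8
5 → 10
10 → 12
7 → 17
17 → 6
6 → 13

Visit order: 9, 2, 11, 16, 7, 1, 5, 4, 14, 15, 3, 8, 10, 12, 17, 6, 13

14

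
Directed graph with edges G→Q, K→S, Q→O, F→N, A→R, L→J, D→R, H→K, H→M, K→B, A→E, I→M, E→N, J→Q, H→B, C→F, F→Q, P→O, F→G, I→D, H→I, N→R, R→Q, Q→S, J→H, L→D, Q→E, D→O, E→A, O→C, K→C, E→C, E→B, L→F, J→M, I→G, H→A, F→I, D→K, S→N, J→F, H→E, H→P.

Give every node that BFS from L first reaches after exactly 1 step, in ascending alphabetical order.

Level 0: L
Level 1: D, F, J
Level 2: G, H, I, K, M, N, O, Q, R
Level 3: A, B, C, E, P, S

D, F, J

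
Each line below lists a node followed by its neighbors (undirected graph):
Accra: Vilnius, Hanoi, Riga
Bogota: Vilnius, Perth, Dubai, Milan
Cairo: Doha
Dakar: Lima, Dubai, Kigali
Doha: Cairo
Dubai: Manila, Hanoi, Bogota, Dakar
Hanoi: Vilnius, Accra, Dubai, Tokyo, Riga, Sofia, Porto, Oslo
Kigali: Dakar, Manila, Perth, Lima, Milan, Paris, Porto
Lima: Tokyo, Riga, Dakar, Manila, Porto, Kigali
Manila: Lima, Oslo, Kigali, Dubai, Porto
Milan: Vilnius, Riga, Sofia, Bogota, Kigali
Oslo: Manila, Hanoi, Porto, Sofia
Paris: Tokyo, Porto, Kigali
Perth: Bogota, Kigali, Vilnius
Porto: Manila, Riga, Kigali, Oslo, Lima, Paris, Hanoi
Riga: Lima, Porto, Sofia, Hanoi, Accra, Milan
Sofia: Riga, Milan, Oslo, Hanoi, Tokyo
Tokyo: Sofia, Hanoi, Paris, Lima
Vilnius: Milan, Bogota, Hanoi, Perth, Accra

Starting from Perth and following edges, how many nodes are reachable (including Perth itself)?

BFS from Perth visits: Perth, Bogota, Kigali, Vilnius, Dubai, Milan, Dakar, Manila, Lima, Paris, Porto, Hanoi, Accra, Riga, Sofia, Oslo, Tokyo
Reachable nodes: 17 of 19 total.

17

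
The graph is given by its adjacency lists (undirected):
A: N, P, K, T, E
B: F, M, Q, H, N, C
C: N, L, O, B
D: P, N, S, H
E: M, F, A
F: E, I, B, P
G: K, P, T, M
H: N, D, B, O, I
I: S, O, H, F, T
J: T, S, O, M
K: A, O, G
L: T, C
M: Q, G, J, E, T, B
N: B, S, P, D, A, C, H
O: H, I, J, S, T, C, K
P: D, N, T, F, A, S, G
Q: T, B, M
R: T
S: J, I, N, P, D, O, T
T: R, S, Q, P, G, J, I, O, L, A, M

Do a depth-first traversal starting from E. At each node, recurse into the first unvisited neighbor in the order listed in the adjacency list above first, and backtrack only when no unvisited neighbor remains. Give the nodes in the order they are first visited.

Visit E
E → M
M → Q
Q → T
T → R
T → S
S → J
J → O
O → H
H → N
N → B
B → F
F → I
F → P
P → D
P → A
A → K
K → G
B → C
C → L

E, M, Q, T, R, S, J, O, H, N, B, F, I, P, D, A, K, G, C, L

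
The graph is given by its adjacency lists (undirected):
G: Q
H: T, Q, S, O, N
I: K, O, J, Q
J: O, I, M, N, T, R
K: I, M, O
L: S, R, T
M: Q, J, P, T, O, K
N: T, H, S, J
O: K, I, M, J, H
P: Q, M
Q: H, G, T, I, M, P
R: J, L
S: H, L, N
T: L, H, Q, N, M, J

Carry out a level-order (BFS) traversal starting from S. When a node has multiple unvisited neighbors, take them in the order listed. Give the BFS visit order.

Visit S; enqueue H, L, N → queue [H, L, N]
Visit H; enqueue T, Q, O → queue [L, N, T, Q, O]
Visit L; enqueue R → queue [N, T, Q, O, R]
Visit N; enqueue J → queue [T, Q, O, R, J]
Visit T; enqueue M → queue [Q, O, R, J, M]
Visit Q; enqueue G, I, P → queue [O, R, J, M, G, I, P]
Visit O; enqueue K → queue [R, J, M, G, I, P, K]
Visit R → queue [J, M, G, I, P, K]
Visit J → queue [M, G, I, P, K]
Visit M → queue [G, I, P, K]
Visit G → queue [I, P, K]
Visit I → queue [P, K]
Visit P → queue [K]
Visit K → queue []

S H L N T Q O R J M G I P K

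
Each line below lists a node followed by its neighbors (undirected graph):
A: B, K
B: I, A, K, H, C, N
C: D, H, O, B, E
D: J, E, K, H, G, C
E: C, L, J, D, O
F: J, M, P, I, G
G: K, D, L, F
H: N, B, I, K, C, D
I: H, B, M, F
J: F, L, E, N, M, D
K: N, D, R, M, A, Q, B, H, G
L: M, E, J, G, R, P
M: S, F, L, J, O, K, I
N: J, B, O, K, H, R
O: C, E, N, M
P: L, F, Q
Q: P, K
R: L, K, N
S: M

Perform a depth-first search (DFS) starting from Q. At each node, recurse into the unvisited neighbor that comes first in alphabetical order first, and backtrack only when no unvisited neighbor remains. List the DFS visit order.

Visit Q
Q → K
K → A
A → B
B → C
C → D
D → E
E → J
J → F
F → G
G → L
L → M
M → I
I → H
H → N
N → O
N → R
M → S
L → P

Q K A B C D E J F G L M I H N O R S P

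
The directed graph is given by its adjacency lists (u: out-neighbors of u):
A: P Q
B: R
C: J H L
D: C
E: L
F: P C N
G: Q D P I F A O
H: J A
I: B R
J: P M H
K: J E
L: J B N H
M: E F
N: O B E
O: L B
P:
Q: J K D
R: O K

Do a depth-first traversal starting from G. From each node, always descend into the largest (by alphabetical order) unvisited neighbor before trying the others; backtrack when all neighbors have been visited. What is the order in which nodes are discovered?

Visit G
G → Q
Q → K
K → J
J → P
J → M
M → F
F → N
N → O
O → L
L → H
H → A
L → B
B → R
N → E
F → C
Q → D
G → I

G, Q, K, J, P, M, F, N, O, L, H, A, B, R, E, C, D, I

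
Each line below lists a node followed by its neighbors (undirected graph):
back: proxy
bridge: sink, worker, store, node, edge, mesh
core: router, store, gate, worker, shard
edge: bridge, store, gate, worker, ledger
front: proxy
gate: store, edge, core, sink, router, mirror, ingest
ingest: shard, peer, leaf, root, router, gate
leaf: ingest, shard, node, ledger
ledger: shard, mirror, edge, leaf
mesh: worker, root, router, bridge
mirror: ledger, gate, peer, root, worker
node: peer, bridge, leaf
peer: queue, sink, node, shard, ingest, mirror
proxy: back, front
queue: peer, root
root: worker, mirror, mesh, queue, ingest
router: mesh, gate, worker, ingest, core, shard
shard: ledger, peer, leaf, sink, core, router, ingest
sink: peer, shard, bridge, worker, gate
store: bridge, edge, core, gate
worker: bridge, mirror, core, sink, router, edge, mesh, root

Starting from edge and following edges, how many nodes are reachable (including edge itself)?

18

BFS from edge visits: edge, worker, store, ledger, gate, bridge, sink, router, root, mirror, mesh, core, shard, leaf, ingest, node, peer, queue
Reachable nodes: 18 of 21 total.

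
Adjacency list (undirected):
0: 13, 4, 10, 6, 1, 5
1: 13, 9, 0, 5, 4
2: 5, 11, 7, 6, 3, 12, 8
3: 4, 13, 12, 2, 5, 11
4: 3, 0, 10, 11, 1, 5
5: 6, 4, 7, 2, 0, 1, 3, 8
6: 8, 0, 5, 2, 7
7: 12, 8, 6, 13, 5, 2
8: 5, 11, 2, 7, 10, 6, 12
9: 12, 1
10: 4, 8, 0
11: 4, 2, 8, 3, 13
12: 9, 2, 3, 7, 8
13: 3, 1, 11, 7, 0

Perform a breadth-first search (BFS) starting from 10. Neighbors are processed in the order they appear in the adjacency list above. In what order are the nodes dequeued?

10 → 4 → 8 → 0 → 3 → 11 → 1 → 5 → 2 → 7 → 6 → 12 → 13 → 9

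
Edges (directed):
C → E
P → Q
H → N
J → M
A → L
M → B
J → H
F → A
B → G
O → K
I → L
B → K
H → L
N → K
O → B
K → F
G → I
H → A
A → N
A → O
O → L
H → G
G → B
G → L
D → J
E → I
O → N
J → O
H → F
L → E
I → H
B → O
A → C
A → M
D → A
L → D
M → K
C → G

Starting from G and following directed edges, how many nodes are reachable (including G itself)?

BFS from G visits: G, L, I, B, E, D, H, O, K, J, A, N, F, M, C
Reachable nodes: 15 of 17 total.

15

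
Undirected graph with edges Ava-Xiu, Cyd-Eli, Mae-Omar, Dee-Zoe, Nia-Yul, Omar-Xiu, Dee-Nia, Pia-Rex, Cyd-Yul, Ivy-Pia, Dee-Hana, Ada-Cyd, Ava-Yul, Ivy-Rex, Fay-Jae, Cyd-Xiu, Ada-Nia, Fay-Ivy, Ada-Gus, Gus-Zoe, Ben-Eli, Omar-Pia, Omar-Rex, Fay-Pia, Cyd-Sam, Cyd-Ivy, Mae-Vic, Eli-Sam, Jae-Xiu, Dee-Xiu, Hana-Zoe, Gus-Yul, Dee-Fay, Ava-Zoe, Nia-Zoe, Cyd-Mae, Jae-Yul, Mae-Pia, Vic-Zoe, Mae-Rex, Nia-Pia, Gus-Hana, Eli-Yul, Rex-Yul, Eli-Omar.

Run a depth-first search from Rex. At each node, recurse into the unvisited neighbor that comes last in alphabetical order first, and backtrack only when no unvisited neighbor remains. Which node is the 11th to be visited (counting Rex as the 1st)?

Visit Rex
Rex → Yul
Yul → Nia
Nia → Zoe
Zoe → Vic
Vic → Mae
Mae → Pia
Pia → Omar
Omar → Xiu
Xiu → Jae
Jae → Fay
Fay → Ivy
Ivy → Cyd
Cyd → Sam
Sam → Eli
Eli → Ben
Cyd → Ada
Ada → Gus
Gus → Hana
Hana → Dee
Xiu → Ava

Visit order: Rex, Yul, Nia, Zoe, Vic, Mae, Pia, Omar, Xiu, Jae, Fay, Ivy, Cyd, Sam, Eli, Ben, Ada, Gus, Hana, Dee, Ava

Fay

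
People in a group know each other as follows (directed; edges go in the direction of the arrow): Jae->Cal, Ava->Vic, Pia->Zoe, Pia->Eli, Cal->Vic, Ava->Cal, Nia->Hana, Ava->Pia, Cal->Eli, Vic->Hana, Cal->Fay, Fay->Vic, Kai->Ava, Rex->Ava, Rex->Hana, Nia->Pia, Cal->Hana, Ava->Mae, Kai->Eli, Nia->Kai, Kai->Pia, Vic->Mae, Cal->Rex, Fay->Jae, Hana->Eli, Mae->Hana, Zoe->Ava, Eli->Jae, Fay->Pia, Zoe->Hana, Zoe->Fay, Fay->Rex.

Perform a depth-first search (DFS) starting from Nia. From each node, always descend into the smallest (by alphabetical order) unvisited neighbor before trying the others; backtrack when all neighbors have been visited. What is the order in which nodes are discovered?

Nia -> Hana -> Eli -> Jae -> Cal -> Fay -> Pia -> Zoe -> Ava -> Mae -> Vic -> Rex -> Kai

Visit Nia
Nia → Hana
Hana → Eli
Eli → Jae
Jae → Cal
Cal → Fay
Fay → Pia
Pia → Zoe
Zoe → Ava
Ava → Mae
Ava → Vic
Fay → Rex
Nia → Kai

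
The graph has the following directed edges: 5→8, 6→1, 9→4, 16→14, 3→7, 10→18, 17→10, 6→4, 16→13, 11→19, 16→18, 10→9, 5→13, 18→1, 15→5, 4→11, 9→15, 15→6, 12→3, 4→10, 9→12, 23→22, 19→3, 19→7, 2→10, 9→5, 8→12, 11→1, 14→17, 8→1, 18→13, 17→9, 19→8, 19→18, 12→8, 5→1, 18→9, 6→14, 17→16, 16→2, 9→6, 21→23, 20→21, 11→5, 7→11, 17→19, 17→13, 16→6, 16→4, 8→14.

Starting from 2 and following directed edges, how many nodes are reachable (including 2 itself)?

19

BFS from 2 visits: 2, 10, 18, 9, 13, 1, 15, 12, 6, 5, 4, 8, 3, 14, 11, 7, 17, 19, 16
Reachable nodes: 19 of 23 total.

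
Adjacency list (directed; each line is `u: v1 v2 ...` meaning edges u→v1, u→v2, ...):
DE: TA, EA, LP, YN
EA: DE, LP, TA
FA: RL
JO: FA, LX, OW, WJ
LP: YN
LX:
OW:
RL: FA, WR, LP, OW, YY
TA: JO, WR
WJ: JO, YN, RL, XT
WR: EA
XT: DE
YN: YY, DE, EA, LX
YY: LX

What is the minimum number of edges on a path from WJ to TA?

3

Level 0: WJ
Level 1: JO, RL, XT, YN
Level 2: DE, EA, FA, LP, LX, OW, WR, YY
Level 3: TA
TA first appears at level 3.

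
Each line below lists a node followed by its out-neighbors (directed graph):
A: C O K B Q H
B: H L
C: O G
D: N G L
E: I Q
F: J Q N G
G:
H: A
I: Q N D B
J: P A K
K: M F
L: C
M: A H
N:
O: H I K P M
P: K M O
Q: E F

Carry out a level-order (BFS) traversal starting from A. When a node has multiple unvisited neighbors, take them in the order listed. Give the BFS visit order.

A, C, O, K, B, Q, H, G, I, P, M, F, L, E, N, D, J

Visit A; enqueue C, O, K, B, Q, H → queue [C, O, K, B, Q, H]
Visit C; enqueue G → queue [O, K, B, Q, H, G]
Visit O; enqueue I, P, M → queue [K, B, Q, H, G, I, P, M]
Visit K; enqueue F → queue [B, Q, H, G, I, P, M, F]
Visit B; enqueue L → queue [Q, H, G, I, P, M, F, L]
Visit Q; enqueue E → queue [H, G, I, P, M, F, L, E]
Visit H → queue [G, I, P, M, F, L, E]
Visit G → queue [I, P, M, F, L, E]
Visit I; enqueue N, D → queue [P, M, F, L, E, N, D]
Visit P → queue [M, F, L, E, N, D]
Visit M → queue [F, L, E, N, D]
Visit F; enqueue J → queue [L, E, N, D, J]
Visit L → queue [E, N, D, J]
Visit E → queue [N, D, J]
Visit N → queue [D, J]
Visit D → queue [J]
Visit J → queue []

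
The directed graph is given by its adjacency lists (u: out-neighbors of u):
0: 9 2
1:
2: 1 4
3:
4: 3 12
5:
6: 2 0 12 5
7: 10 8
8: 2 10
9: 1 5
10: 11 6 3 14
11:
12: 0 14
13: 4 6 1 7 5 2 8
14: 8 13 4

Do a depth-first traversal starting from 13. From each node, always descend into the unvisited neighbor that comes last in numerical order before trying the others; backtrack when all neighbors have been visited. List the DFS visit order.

Visit 13
13 → 8
8 → 10
10 → 14
14 → 4
4 → 12
12 → 0
0 → 9
9 → 5
9 → 1
0 → 2
4 → 3
10 → 11
10 → 6
13 → 7

13 → 8 → 10 → 14 → 4 → 12 → 0 → 9 → 5 → 1 → 2 → 3 → 11 → 6 → 7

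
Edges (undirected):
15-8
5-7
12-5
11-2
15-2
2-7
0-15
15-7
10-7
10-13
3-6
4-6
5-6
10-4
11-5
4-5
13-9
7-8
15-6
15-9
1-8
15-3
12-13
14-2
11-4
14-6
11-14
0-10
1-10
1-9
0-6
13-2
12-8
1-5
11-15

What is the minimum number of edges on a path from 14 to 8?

Level 0: 14
Level 1: 2, 6, 11
Level 2: 0, 3, 4, 5, 7, 13, 15
Level 3: 1, 8, 9, 10, 12
8 first appears at level 3.

3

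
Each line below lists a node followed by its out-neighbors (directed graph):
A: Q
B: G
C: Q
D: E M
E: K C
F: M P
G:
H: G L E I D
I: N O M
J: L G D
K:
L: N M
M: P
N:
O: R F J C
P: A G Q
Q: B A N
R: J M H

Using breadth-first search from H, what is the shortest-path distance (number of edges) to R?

3

Level 0: H
Level 1: D, E, G, I, L
Level 2: C, K, M, N, O
Level 3: F, J, P, Q, R
Level 4: A, B
R first appears at level 3.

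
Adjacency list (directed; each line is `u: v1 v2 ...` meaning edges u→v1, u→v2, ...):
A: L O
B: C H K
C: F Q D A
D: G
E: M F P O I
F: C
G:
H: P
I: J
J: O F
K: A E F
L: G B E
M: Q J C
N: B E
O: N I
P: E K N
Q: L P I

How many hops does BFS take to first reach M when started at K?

2

Level 0: K
Level 1: A, E, F
Level 2: C, I, L, M, O, P
Level 3: B, D, G, J, N, Q
Level 4: H
M first appears at level 2.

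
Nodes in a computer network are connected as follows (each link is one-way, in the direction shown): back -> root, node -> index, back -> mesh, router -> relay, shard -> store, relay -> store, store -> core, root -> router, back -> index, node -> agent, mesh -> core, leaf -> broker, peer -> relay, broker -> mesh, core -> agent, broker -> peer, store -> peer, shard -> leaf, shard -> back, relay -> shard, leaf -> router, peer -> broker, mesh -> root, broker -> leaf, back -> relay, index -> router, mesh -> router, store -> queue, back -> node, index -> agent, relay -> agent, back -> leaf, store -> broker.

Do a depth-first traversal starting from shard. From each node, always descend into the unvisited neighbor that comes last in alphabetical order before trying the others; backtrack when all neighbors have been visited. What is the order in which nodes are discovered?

Visit shard
shard → store
store → queue
store → peer
peer → relay
relay → agent
peer → broker
broker → mesh
mesh → router
mesh → root
mesh → core
broker → leaf
shard → back
back → node
node → index

shard → store → queue → peer → relay → agent → broker → mesh → router → root → core → leaf → back → node → index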